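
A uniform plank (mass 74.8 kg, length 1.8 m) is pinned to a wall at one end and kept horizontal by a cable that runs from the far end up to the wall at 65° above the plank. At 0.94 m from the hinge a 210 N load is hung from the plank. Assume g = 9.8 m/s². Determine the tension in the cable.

T ≈ 525 N

Take torques about the hinge: T sin 65° · 1.8 = 74.8×9.8×0.9 + 210×0.94 = 857.14 N·m.
So T = 857.14 / (0.9063 × 1.8) = 525.41 N.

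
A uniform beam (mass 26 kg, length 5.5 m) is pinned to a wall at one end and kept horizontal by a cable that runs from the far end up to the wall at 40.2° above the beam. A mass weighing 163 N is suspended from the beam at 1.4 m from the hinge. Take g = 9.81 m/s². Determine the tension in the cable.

Take torques about the hinge: T sin 40.2° · 5.5 = 26×9.81×2.75 + 163×1.4 = 929.62 N·m.
So T = 929.62 / (0.6455 × 5.5) = 261.86 N.

T ≈ 262 N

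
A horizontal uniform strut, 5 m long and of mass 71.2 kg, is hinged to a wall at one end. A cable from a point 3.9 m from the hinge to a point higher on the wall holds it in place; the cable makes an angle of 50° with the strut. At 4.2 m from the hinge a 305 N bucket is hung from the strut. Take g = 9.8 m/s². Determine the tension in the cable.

T ≈ 1010 N

Take torques about the hinge: T sin 50° · 3.9 = 71.2×9.8×2.5 + 305×4.2 = 3025.4 N·m.
So T = 3025.4 / (0.7660 × 3.9) = 1012.7 N.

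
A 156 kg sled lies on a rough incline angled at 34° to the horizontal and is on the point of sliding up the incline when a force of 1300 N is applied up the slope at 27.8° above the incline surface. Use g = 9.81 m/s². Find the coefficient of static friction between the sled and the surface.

μ ≈ 0.444

On the verge of sliding up the incline, friction is at its maximum μN and acts down the slope.
Perpendicular to incline: N = W cos 34° − P sin 27.8° = 1269 − 606.3 = 662.4 N.
Along incline: P cos 27.8° − μN = W sin 34° → μ = −(W sin 34° − P cos 27.8°) / N = 0.4441.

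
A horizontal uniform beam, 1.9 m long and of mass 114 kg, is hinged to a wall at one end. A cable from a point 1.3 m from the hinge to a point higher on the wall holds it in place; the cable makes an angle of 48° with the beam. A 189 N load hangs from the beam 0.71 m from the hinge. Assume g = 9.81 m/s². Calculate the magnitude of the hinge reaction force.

Take torques about the hinge: T sin 48° · 1.3 = 114×9.81×0.95 + 189×0.71 = 1196.6 N·m.
So T = 1196.6 / (0.7431 × 1.3) = 1238.6 N.
ΣF_x = 0: H_x = T cos 48° = 828.8 N.
ΣF_y = 0: H_y = (114×9.81 + 189) − T sin 48° = 1307.3 − 920.47 = 386.87 N.
|H| = √(H_x² + H_y²) = √((828.8)² + (386.87)²) = 914.64 N.

|H| ≈ 915 N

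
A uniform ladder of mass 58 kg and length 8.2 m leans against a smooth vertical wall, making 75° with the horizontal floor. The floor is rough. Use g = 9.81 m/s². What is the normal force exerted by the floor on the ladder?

N_floor ≈ 569 N

ΣF_y = 0: N_floor = 58×9.81 = 568.98 N.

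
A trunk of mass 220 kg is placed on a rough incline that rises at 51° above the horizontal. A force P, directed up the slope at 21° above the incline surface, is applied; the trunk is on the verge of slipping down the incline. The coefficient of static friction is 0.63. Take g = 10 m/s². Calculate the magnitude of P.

On the verge of sliding down the incline, friction equals μN and acts up the slope.
Perpendicular: N + P sin 21° = W cos 51° = 1385 N.
Along incline: P cos 21° + μN = W sin 51° with W sin 51° = 1710 N.
Solving the pair for P and N: P = 1183 N, N = 960.5 N (and f = μN = 605.1 N).

P ≈ 1180 N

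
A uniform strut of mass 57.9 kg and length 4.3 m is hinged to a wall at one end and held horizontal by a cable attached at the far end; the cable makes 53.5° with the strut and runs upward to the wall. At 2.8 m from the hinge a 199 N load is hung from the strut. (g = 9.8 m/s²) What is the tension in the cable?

T ≈ 514 N

Take torques about the hinge: T sin 53.5° · 4.3 = 57.9×9.8×2.15 + 199×2.8 = 1777.2 N·m.
So T = 1777.2 / (0.8039 × 4.3) = 514.14 N.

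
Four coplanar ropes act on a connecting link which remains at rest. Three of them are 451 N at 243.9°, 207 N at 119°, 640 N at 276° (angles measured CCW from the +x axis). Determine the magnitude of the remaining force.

Sum the known components: ΣF_x = -231.9 N, ΣF_y = -860.5 N.
For equilibrium the remaining force must supply (−ΣF_x, −ΣF_y) = (231.9, 860.5) N.
Magnitude = √((231.9)² + (860.5)²) = 891.2 N; direction = atan2(860.5, 231.9) = 74.9°.

F ≈ 891 N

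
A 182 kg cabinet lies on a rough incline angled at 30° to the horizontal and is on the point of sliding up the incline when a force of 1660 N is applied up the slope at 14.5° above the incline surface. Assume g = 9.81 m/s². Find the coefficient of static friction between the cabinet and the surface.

μ ≈ 0.632

On the verge of sliding up the incline, friction is at its maximum μN and acts down the slope.
Perpendicular to incline: N = W cos 30° − P sin 14.5° = 1546 − 415.6 = 1131 N.
Along incline: P cos 14.5° − μN = W sin 30° → μ = −(W sin 30° − P cos 14.5°) / N = 0.6319.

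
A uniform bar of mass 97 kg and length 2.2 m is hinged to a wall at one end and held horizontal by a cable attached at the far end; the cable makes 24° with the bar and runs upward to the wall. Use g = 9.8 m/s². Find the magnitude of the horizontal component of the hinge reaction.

H_x ≈ 1070 N

Take torques about the hinge: T sin 24° · 2.2 = 97×9.8×1.1 = 1045.7 N·m.
So T = 1045.7 / (0.4067 × 2.2) = 1168.6 N.
ΣF_x = 0: H_x = T cos 24° = 1067.5 N.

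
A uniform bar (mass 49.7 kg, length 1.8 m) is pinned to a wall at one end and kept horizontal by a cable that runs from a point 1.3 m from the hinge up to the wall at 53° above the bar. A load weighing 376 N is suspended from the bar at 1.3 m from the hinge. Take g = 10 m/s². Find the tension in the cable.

T ≈ 902 N

Take torques about the hinge: T sin 53° · 1.3 = 49.7×10×0.9 + 376×1.3 = 936.1 N·m.
So T = 936.1 / (0.7986 × 1.3) = 901.63 N.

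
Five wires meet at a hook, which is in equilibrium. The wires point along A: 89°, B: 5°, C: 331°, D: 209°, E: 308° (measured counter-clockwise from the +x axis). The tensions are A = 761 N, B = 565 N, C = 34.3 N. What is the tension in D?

Resolve: ΣF_x = 761 cos 89° + 565 cos 5° + 34.3 cos 331° + T_D cos 209° + T_E cos 308° = 0.
        ΣF_y = 761 sin 89° + 565 sin 5° + 34.3 sin 331° + T_D sin 209° + T_E sin 308° = 0.
The known terms sum to (606.1, 793.5) N, so -0.8746 T_D + 0.6157 T_E = -606.1 and -0.4848 T_D − 0.7880 T_E = -793.5.
Solving simultaneously: T_D = 978.2 N, T_E = 405.1 N.

T_D ≈ 978 N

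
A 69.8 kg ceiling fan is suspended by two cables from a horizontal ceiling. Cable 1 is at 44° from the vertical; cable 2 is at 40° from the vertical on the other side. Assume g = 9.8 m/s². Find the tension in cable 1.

Angles from the horizontal: cable 1 is 90° − 44° = 46°, cable 2 is 90° − 40° = 50°.
Weight W = 69.8 × 9.8 = 684 N acts straight down.
Horizontal: T_1 cos 46° = T_2 cos 50°  →  T_2 = 1.081 T_1.
Vertical: T_1 sin 46° + T_2 sin 50° = 684.
Substituting the horizontal relation into the vertical equation gives 1.547 T_1 = 684, so T_1 = 442.1 N.

T_1 ≈ 442 N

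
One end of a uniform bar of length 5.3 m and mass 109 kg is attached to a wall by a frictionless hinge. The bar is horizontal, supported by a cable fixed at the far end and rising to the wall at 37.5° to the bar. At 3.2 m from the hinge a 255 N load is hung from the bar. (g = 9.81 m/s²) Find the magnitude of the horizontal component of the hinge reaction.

H_x ≈ 897 N

Take torques about the hinge: T sin 37.5° · 5.3 = 109×9.81×2.65 + 255×3.2 = 3649.6 N·m.
So T = 3649.6 / (0.6088 × 5.3) = 1131.2 N.
ΣF_x = 0: H_x = T cos 37.5° = 897.41 N.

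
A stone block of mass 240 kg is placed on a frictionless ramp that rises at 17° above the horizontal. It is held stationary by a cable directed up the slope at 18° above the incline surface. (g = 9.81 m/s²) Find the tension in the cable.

T ≈ 724 N

Take axes along and perpendicular to the incline. Weight components: W sin 17° = 688.4 N down-slope, W cos 17° = 2252 N into the surface.
Along incline: T cos 18° = W sin 17° → T = 723.8 N.
Perpendicular: N = W cos 17° − T sin 18° = 2028 N.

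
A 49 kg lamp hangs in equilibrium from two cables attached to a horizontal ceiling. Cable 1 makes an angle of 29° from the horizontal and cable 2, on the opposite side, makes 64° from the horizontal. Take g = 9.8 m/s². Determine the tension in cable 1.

T_1 ≈ 211 N

Weight W = 49 × 9.8 = 480.2 N acts straight down.
Horizontal: T_1 cos 29° = T_2 cos 64°  →  T_2 = 1.995 T_1.
Vertical: T_1 sin 29° + T_2 sin 64° = 480.2.
Substituting the horizontal relation into the vertical equation gives 2.278 T_1 = 480.2, so T_1 = 210.8 N.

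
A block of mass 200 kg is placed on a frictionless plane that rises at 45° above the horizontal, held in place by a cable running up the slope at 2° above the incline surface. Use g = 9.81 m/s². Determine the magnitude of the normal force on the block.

Take axes along and perpendicular to the incline. Weight components: W sin 45° = 1387 N down-slope, W cos 45° = 1387 N into the surface.
Along incline: T cos 2° = W sin 45° → T = 1388 N.
Perpendicular: N = W cos 45° − T sin 2° = 1339 N.

N ≈ 1340 N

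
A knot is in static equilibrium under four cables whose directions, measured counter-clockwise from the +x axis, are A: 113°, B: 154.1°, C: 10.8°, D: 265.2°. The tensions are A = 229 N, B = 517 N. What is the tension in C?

T_C ≈ 612 N

Resolve: ΣF_x = 229 cos 113° + 517 cos 154.1° + T_C cos 10.8° + T_D cos 265.2° = 0.
        ΣF_y = 229 sin 113° + 517 sin 154.1° + T_C sin 10.8° + T_D sin 265.2° = 0.
The known terms sum to (-554.5, 436.6) N, so 0.9823 T_C − 0.0837 T_D = 554.5 and 0.1874 T_C − 0.9965 T_D = -436.6.
Solving simultaneously: T_C = 611.7 N, T_D = 553.2 N.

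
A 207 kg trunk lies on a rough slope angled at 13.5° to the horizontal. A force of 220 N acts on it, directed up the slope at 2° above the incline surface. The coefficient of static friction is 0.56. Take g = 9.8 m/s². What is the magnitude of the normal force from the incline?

N ≈ 1960 N

Axes along / perpendicular to the incline. W sin 13.5° = 473.6 N down-slope; W cos 13.5° = 1973 N into the surface.
Perpendicular: N = W cos 13.5° − P sin 2° = 1973 − 7.678 = 1965 N.
Along incline: P cos 2° + f = W sin 13.5° (friction acts up-slope) → f = 473.6 − 219.9 = 253.7 N.
|f| = 253.7 N ≤ μN = 1100 N, so the trunk is indeed static.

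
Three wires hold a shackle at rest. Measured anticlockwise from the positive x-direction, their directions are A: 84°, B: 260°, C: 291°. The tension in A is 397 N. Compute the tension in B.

Resolve: ΣF_x = 397 cos 84° + T_B cos 260° + T_C cos 291° = 0.
        ΣF_y = 397 sin 84° + T_B sin 260° + T_C sin 291° = 0.
The known terms sum to (41.5, 394.8) N, so -0.1736 T_B + 0.3584 T_C = -41.5 and -0.9848 T_B − 0.9336 T_C = -394.8.
Solving simultaneously: T_B = 349.9 N, T_C = 53.77 N.

T_B ≈ 350 N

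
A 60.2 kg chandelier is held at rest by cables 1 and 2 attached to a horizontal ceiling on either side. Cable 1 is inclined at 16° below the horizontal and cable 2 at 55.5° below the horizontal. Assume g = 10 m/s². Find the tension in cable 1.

Weight W = 60.2 × 10 = 602 N acts straight down.
Horizontal: T_1 cos 16° = T_2 cos 55.5°  →  T_2 = 1.697 T_1.
Vertical: T_1 sin 16° + T_2 sin 55.5° = 602.
Substituting the horizontal relation into the vertical equation gives 1.674 T_1 = 602, so T_1 = 359.6 N.

T_1 ≈ 360 N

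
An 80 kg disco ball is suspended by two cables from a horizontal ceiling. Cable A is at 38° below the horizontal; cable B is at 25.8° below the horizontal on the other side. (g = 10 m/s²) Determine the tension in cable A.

Weight W = 80 × 10 = 800 N acts straight down.
Horizontal: T_A cos 38° = T_B cos 25.8°  →  T_B = 0.8753 T_A.
Vertical: T_A sin 38° + T_B sin 25.8° = 800.
Substituting the horizontal relation into the vertical equation gives 0.9966 T_A = 800, so T_A = 802.7 N.

T_A ≈ 803 N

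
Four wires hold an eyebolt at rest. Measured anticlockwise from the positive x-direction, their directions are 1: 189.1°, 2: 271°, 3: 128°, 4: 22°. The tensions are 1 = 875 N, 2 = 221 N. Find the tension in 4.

Resolve: ΣF_x = 875 cos 189.1° + 221 cos 271° + T_3 cos 128° + T_4 cos 22° = 0.
        ΣF_y = 875 sin 189.1° + 221 sin 271° + T_3 sin 128° + T_4 sin 22° = 0.
The known terms sum to (-860.1, -359.4) N, so -0.6157 T_3 + 0.9272 T_4 = 860.1 and 0.7880 T_3 + 0.3746 T_4 = 359.4.
Solving simultaneously: T_3 = 11.42 N, T_4 = 935.3 N.

T_4 ≈ 935 N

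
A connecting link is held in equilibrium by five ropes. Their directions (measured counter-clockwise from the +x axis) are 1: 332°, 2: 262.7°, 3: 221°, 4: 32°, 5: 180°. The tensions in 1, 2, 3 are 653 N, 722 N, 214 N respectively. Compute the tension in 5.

Resolve: ΣF_x = 653 cos 332° + 722 cos 262.7° + 214 cos 221° + T_4 cos 32° + T_5 cos 180° = 0.
        ΣF_y = 653 sin 332° + 722 sin 262.7° + 214 sin 221° + T_4 sin 32° + T_5 sin 180° = 0.
The known terms sum to (323.3, -1163) N, so 0.8480 T_4 − 1.0000 T_5 = -323.3 and 0.5299 T_4 + 0.0000 T_5 = 1163.
Solving simultaneously: T_4 = 2195 N, T_5 = 2185 N.

T_5 ≈ 2180 N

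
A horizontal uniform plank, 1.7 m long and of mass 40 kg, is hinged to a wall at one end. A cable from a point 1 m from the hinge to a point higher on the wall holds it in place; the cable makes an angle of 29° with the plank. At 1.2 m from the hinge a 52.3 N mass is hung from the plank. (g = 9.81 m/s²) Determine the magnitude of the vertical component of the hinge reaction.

|H_y| ≈ 48.4 N

Take torques about the hinge: T sin 29° · 1 = 40×9.81×0.85 + 52.3×1.2 = 396.3 N·m.
So T = 396.3 / (0.4848 × 1) = 817.43 N.
ΣF_y = 0: H_y = (40×9.81 + 52.3) − T sin 29° = 444.7 − 396.3 = 48.4 N.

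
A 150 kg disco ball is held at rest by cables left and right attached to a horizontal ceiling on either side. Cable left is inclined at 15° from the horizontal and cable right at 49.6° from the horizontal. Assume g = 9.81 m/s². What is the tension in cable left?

Weight W = 150 × 9.81 = 1472 N acts straight down.
Horizontal: T_left cos 15° = T_right cos 49.6°  →  T_right = 1.49 T_left.
Vertical: T_left sin 15° + T_right sin 49.6° = 1472.
Substituting the horizontal relation into the vertical equation gives 1.394 T_left = 1472, so T_left = 1056 N.

T_left ≈ 1060 N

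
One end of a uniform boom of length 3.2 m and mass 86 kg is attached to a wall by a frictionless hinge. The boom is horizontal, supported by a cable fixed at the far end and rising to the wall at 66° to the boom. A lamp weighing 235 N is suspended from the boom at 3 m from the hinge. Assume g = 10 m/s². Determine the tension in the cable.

T ≈ 712 N

Take torques about the hinge: T sin 66° · 3.2 = 86×10×1.6 + 235×3 = 2081 N·m.
So T = 2081 / (0.9135 × 3.2) = 711.86 N.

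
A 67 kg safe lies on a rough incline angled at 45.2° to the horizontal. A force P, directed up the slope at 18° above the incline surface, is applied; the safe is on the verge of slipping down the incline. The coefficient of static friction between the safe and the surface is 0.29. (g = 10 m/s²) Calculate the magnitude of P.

On the verge of sliding down the incline, friction equals μN and acts up the slope.
Perpendicular: N + P sin 18° = W cos 45.2° = 472.1 N.
Along incline: P cos 18° + μN = W sin 45.2° with W sin 45.2° = 475.4 N.
Solving the pair for P and N: P = 392.9 N, N = 350.7 N (and f = μN = 101.7 N).

P ≈ 393 N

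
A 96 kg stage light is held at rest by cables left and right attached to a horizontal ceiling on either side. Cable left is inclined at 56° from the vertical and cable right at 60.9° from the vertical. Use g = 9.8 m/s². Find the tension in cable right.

T_right ≈ 875 N

Angles from the horizontal: cable left is 90° − 56° = 34°, cable right is 90° − 60.9° = 29.1°.
Weight W = 96 × 9.8 = 940.8 N acts straight down.
Horizontal: T_left cos 34° = T_right cos 29.1°  →  T_left = 1.054 T_right.
Vertical: T_left sin 34° + T_right sin 29.1° = 940.8.
Substituting the horizontal relation into the vertical equation gives 1.076 T_right = 940.8, so T_right = 874.6 N.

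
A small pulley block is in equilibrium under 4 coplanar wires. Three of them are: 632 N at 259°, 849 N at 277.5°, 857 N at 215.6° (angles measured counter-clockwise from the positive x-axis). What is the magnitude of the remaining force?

Sum the known components: ΣF_x = -706.6 N, ΣF_y = -1961 N.
For equilibrium the remaining force must supply (−ΣF_x, −ΣF_y) = (706.6, 1961) N.
Magnitude = √((706.6)² + (1961)²) = 2084 N; direction = atan2(1961, 706.6) = 70.2°.

F ≈ 2080 N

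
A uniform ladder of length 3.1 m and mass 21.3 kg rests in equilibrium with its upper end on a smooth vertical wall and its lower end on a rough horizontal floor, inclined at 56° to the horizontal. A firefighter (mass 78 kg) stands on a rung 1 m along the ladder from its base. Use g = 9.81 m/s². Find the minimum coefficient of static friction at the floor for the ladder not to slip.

ΣF_y = 0: N_floor = 21.3×9.81 + 78×9.81 = 974.13 N.
Torques about the foot: N_wall · 3.1 sin 56° = 21.3×9.81×1.55 cos 56° + 78×9.81×1 cos 56° → N_wall = 236.96 N.
ΣF_x = 0: f_floor = N_wall = 236.96 N.
μ_min = f_floor / N_floor = 236.96 / 974.13 = 0.2433.

μ_min ≈ 0.243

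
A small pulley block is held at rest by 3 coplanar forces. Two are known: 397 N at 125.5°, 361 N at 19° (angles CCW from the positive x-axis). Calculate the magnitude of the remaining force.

F ≈ 454 N

Sum the known components: ΣF_x = 110.8 N, ΣF_y = 440.7 N.
For equilibrium the remaining force must supply (−ΣF_x, −ΣF_y) = (-110.8, -440.7) N.
Magnitude = √((-110.8)² + (-440.7)²) = 454.4 N; direction = atan2(-440.7, -110.8) = 255.9°.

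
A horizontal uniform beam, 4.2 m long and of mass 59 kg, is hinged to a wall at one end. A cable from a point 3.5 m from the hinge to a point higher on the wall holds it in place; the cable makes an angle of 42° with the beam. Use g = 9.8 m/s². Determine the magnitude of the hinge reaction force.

Take torques about the hinge: T sin 42° · 3.5 = 59×9.8×2.1 = 1214.2 N·m.
So T = 1214.2 / (0.6691 × 3.5) = 518.46 N.
ΣF_x = 0: H_x = T cos 42° = 385.29 N.
ΣF_y = 0: H_y = (59×9.8) − T sin 42° = 578.2 − 346.92 = 231.28 N.
|H| = √(H_x² + H_y²) = √((385.29)² + (231.28)²) = 449.38 N.

|H| ≈ 449 N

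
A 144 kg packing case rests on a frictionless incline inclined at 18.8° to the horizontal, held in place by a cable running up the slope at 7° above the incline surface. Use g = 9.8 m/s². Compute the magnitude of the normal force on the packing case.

Take axes along and perpendicular to the incline. Weight components: W sin 18.8° = 454.8 N down-slope, W cos 18.8° = 1336 N into the surface.
Along incline: T cos 7° = W sin 18.8° → T = 458.2 N.
Perpendicular: N = W cos 18.8° − T sin 7° = 1280 N.

N ≈ 1280 N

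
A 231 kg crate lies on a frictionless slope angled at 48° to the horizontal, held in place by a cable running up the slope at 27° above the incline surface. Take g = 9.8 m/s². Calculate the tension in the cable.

Take axes along and perpendicular to the incline. Weight components: W sin 48° = 1682 N down-slope, W cos 48° = 1515 N into the surface.
Along incline: T cos 27° = W sin 48° → T = 1888 N.
Perpendicular: N = W cos 48° − T sin 27° = 657.6 N.

T ≈ 1890 N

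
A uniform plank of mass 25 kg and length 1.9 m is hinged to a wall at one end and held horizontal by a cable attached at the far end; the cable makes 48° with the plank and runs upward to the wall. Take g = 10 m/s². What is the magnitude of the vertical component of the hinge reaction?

Take torques about the hinge: T sin 48° · 1.9 = 25×10×0.95 = 237.5 N·m.
So T = 237.5 / (0.7431 × 1.9) = 168.2 N.
ΣF_y = 0: H_y = (25×10) − T sin 48° = 250 − 125 = 125 N.

|H_y| ≈ 125 N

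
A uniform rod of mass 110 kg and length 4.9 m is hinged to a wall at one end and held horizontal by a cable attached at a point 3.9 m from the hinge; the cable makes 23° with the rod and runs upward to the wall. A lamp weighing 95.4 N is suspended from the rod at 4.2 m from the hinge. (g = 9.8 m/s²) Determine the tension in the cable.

Take torques about the hinge: T sin 23° · 3.9 = 110×9.8×2.45 + 95.4×4.2 = 3041.8 N·m.
So T = 3041.8 / (0.3907 × 3.9) = 1996.1 N.

T ≈ 2000 N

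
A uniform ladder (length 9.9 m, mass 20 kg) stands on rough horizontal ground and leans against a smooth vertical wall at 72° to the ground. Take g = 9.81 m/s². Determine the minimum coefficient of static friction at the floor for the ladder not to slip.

ΣF_y = 0: N_floor = 20×9.81 = 196.2 N.
Torques about the foot: N_wall · 9.9 sin 72° = 20×9.81×4.95 cos 72° → N_wall = 31.875 N.
ΣF_x = 0: f_floor = N_wall = 31.875 N.
μ_min = f_floor / N_floor = 31.875 / 196.2 = 0.1625.

μ_min ≈ 0.162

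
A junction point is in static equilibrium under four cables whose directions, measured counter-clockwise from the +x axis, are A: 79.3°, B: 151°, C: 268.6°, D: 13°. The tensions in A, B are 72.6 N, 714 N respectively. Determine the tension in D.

Resolve: ΣF_x = 72.6 cos 79.3° + 714 cos 151° + T_C cos 268.6° + T_D cos 13° = 0.
        ΣF_y = 72.6 sin 79.3° + 714 sin 151° + T_C sin 268.6° + T_D sin 13° = 0.
The known terms sum to (-611, 417.5) N, so -0.0244 T_C + 0.9744 T_D = 611 and -0.9997 T_C + 0.2250 T_D = -417.5.
Solving simultaneously: T_C = 561.9 N, T_D = 641.2 N.

T_D ≈ 641 N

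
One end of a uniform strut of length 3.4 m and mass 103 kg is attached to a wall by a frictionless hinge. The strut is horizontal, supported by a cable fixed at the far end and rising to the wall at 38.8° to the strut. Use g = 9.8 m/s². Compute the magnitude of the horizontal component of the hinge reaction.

Take torques about the hinge: T sin 38.8° · 3.4 = 103×9.8×1.7 = 1716 N·m.
So T = 1716 / (0.6266 × 3.4) = 805.45 N.
ΣF_x = 0: H_x = T cos 38.8° = 627.72 N.

H_x ≈ 628 N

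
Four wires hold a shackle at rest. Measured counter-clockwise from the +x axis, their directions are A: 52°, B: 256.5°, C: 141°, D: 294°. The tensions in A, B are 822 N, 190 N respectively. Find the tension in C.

Resolve: ΣF_x = 822 cos 52° + 190 cos 256.5° + T_C cos 141° + T_D cos 294° = 0.
        ΣF_y = 822 sin 52° + 190 sin 256.5° + T_C sin 141° + T_D sin 294° = 0.
The known terms sum to (461.7, 463) N, so -0.7771 T_C + 0.4067 T_D = -461.7 and 0.6293 T_C − 0.9135 T_D = -463.
Solving simultaneously: T_C = 1344 N, T_D = 1433 N.

T_C ≈ 1340 N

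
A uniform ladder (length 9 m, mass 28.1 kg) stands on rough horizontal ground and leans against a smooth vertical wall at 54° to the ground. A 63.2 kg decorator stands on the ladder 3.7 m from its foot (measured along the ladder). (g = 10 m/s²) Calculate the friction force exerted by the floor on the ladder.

Torques about the foot: N_wall · 9 sin 54° = 28.1×10×4.5 cos 54° + 63.2×10×3.7 cos 54° → N_wall = 290.85 N.
ΣF_x = 0: f_floor = N_wall = 290.85 N.

f ≈ 291 N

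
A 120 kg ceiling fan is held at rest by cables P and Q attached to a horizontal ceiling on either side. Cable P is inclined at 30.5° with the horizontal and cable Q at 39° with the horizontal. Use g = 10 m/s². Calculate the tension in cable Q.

Weight W = 120 × 10 = 1200 N acts straight down.
Horizontal: T_P cos 30.5° = T_Q cos 39°  →  T_P = 0.9019 T_Q.
Vertical: T_P sin 30.5° + T_Q sin 39° = 1200.
Substituting the horizontal relation into the vertical equation gives 1.087 T_Q = 1200, so T_Q = 1104 N.

T_Q ≈ 1100 N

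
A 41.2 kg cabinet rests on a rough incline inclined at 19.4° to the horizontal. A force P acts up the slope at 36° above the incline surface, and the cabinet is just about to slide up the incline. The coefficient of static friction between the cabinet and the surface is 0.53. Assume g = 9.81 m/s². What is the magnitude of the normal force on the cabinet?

N ≈ 205 N

On the verge of sliding up the incline, friction equals μN and acts down the slope.
Perpendicular: N + P sin 36° = W cos 19.4° = 381.2 N.
Along incline: P cos 36° = W sin 19.4° + μN  with W sin 19.4° = 134.3 N.
Solving the pair for P and N: P = 300.1 N, N = 204.8 N (and f = μN = 108.6 N).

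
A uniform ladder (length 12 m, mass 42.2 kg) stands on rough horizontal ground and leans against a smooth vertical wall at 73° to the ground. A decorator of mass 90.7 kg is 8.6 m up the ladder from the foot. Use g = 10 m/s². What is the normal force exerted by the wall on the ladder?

Torques about the foot: N_wall · 12 sin 73° = 42.2×10×6 cos 73° + 90.7×10×8.6 cos 73° → N_wall = 263.24 N.

N_wall ≈ 263 N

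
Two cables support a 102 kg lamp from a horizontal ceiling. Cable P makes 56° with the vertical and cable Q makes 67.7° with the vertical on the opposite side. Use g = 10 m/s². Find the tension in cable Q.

T_Q ≈ 1020 N

Angles from the horizontal: cable P is 90° − 56° = 34°, cable Q is 90° − 67.7° = 22.3°.
Weight W = 102 × 10 = 1020 N acts straight down.
Horizontal: T_P cos 34° = T_Q cos 22.3°  →  T_P = 1.116 T_Q.
Vertical: T_P sin 34° + T_Q sin 22.3° = 1020.
Substituting the horizontal relation into the vertical equation gives 1.004 T_Q = 1020, so T_Q = 1016 N.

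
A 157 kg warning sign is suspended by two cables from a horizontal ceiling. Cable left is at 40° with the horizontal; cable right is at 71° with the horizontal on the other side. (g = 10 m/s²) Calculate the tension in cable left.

T_left ≈ 548 N

Weight W = 157 × 10 = 1570 N acts straight down.
Horizontal: T_left cos 40° = T_right cos 71°  →  T_right = 2.353 T_left.
Vertical: T_left sin 40° + T_right sin 71° = 1570.
Substituting the horizontal relation into the vertical equation gives 2.868 T_left = 1570, so T_left = 547.5 N.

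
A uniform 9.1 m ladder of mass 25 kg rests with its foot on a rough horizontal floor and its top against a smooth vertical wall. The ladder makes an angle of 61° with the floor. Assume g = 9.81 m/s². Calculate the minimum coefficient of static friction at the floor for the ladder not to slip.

ΣF_y = 0: N_floor = 25×9.81 = 245.25 N.
Torques about the foot: N_wall · 9.1 sin 61° = 25×9.81×4.55 cos 61° → N_wall = 67.972 N.
ΣF_x = 0: f_floor = N_wall = 67.972 N.
μ_min = f_floor / N_floor = 67.972 / 245.25 = 0.2772.

μ_min ≈ 0.277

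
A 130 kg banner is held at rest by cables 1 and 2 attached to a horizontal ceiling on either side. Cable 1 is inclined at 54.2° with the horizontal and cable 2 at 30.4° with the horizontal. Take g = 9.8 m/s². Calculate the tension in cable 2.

Weight W = 130 × 9.8 = 1274 N acts straight down.
Horizontal: T_1 cos 54.2° = T_2 cos 30.4°  →  T_1 = 1.474 T_2.
Vertical: T_1 sin 54.2° + T_2 sin 30.4° = 1274.
Substituting the horizontal relation into the vertical equation gives 1.702 T_2 = 1274, so T_2 = 748.6 N.

T_2 ≈ 749 N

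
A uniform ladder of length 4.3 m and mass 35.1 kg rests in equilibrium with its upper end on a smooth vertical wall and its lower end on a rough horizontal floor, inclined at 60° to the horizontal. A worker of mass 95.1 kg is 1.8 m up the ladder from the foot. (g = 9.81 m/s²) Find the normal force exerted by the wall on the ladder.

N_wall ≈ 325 N

Torques about the foot: N_wall · 4.3 sin 60° = 35.1×9.81×2.15 cos 60° + 95.1×9.81×1.8 cos 60° → N_wall = 324.87 N.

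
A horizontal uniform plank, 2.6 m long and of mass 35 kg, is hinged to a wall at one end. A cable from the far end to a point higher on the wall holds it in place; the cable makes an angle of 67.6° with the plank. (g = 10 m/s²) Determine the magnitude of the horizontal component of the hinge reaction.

H_x ≈ 72.1 N

Take torques about the hinge: T sin 67.6° · 2.6 = 35×10×1.3 = 455 N·m.
So T = 455 / (0.9245 × 2.6) = 189.28 N.
ΣF_x = 0: H_x = T cos 67.6° = 72.13 N.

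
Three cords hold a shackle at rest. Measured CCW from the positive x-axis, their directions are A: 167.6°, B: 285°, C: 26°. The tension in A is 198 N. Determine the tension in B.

Resolve: ΣF_x = 198 cos 167.6° + T_B cos 285° + T_C cos 26° = 0.
        ΣF_y = 198 sin 167.6° + T_B sin 285° + T_C sin 26° = 0.
The known terms sum to (-193.4, 42.52) N, so 0.2588 T_B + 0.8988 T_C = 193.4 and -0.9659 T_B + 0.4384 T_C = -42.52.
Solving simultaneously: T_B = 125.3 N, T_C = 179.1 N.

T_B ≈ 125 N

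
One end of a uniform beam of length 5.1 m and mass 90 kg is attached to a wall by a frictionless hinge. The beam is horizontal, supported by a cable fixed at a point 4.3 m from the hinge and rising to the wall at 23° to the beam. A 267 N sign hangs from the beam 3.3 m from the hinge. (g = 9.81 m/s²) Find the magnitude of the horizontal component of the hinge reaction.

Take torques about the hinge: T sin 23° · 4.3 = 90×9.81×2.55 + 267×3.3 = 3132.5 N·m.
So T = 3132.5 / (0.3907 × 4.3) = 1864.4 N.
ΣF_x = 0: H_x = T cos 23° = 1716.2 N.

H_x ≈ 1720 N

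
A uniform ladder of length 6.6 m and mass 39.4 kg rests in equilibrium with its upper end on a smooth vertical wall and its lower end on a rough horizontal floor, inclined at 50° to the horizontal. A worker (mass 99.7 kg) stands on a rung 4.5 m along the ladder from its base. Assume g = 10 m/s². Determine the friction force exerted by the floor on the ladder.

f ≈ 736 N

Torques about the foot: N_wall · 6.6 sin 50° = 39.4×10×3.3 cos 50° + 99.7×10×4.5 cos 50° → N_wall = 735.7 N.
ΣF_x = 0: f_floor = N_wall = 735.7 N.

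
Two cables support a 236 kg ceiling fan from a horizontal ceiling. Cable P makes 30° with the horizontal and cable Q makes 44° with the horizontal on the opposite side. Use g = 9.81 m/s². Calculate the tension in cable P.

T_P ≈ 1730 N

Weight W = 236 × 9.81 = 2315 N acts straight down.
Horizontal: T_P cos 30° = T_Q cos 44°  →  T_Q = 1.204 T_P.
Vertical: T_P sin 30° + T_Q sin 44° = 2315.
Substituting the horizontal relation into the vertical equation gives 1.336 T_P = 2315, so T_P = 1733 N.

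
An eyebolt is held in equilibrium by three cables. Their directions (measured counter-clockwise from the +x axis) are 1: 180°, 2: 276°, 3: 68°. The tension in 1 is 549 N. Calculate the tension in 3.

Resolve: ΣF_x = 549 cos 180° + T_2 cos 276° + T_3 cos 68° = 0.
        ΣF_y = 549 sin 180° + T_2 sin 276° + T_3 sin 68° = 0.
The known terms sum to (-549, 0) N, so 0.1045 T_2 + 0.3746 T_3 = 549 and -0.9945 T_2 + 0.9272 T_3 = 0.
Solving simultaneously: T_2 = 1084 N, T_3 = 1163 N.

T_3 ≈ 1160 N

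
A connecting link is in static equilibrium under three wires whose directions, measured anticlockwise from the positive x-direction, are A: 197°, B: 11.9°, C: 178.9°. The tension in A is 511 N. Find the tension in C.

Resolve: ΣF_x = 511 cos 197° + T_B cos 11.9° + T_C cos 178.9° = 0.
        ΣF_y = 511 sin 197° + T_B sin 11.9° + T_C sin 178.9° = 0.
The known terms sum to (-488.7, -149.4) N, so 0.9785 T_B − 0.9998 T_C = 488.7 and 0.2062 T_B + 0.0192 T_C = 149.4.
Solving simultaneously: T_B = 705.7 N, T_C = 201.9 N.

T_C ≈ 202 N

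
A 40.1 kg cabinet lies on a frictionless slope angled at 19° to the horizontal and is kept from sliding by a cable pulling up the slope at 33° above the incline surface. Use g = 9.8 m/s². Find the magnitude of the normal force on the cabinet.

Take axes along and perpendicular to the incline. Weight components: W sin 19° = 127.9 N down-slope, W cos 19° = 371.6 N into the surface.
Along incline: T cos 33° = W sin 19° → T = 152.6 N.
Perpendicular: N = W cos 19° − T sin 33° = 288.5 N.

N ≈ 288 N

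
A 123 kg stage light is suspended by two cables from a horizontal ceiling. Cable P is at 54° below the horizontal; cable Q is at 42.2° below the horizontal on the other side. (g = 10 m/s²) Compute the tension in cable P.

Weight W = 123 × 10 = 1230 N acts straight down.
Horizontal: T_P cos 54° = T_Q cos 42.2°  →  T_Q = 0.7934 T_P.
Vertical: T_P sin 54° + T_Q sin 42.2° = 1230.
Substituting the horizontal relation into the vertical equation gives 1.342 T_P = 1230, so T_P = 916.6 N.

T_P ≈ 917 N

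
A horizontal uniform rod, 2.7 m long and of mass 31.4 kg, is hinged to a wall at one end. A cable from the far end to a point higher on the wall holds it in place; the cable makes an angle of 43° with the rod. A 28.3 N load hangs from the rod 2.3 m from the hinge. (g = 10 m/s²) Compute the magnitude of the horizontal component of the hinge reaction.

Take torques about the hinge: T sin 43° · 2.7 = 31.4×10×1.35 + 28.3×2.3 = 488.99 N·m.
So T = 488.99 / (0.6820 × 2.7) = 265.55 N.
ΣF_x = 0: H_x = T cos 43° = 194.21 N.

H_x ≈ 194 N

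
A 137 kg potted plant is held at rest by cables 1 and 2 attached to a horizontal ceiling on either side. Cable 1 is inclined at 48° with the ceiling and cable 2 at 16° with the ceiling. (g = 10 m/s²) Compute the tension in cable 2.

T_2 ≈ 1020 N

Weight W = 137 × 10 = 1370 N acts straight down.
Horizontal: T_1 cos 48° = T_2 cos 16°  →  T_1 = 1.437 T_2.
Vertical: T_1 sin 48° + T_2 sin 16° = 1370.
Substituting the horizontal relation into the vertical equation gives 1.343 T_2 = 1370, so T_2 = 1020 N.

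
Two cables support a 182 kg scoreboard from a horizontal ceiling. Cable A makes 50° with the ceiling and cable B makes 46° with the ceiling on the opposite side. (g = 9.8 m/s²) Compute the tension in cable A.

Weight W = 182 × 9.8 = 1784 N acts straight down.
Horizontal: T_A cos 50° = T_B cos 46°  →  T_B = 0.9253 T_A.
Vertical: T_A sin 50° + T_B sin 46° = 1784.
Substituting the horizontal relation into the vertical equation gives 1.432 T_A = 1784, so T_A = 1246 N.

T_A ≈ 1250 N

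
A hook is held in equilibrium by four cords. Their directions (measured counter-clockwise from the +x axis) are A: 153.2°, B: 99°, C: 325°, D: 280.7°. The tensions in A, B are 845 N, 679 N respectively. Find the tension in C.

T_C ≈ 931 N

Resolve: ΣF_x = 845 cos 153.2° + 679 cos 99° + T_C cos 325° + T_D cos 280.7° = 0.
        ΣF_y = 845 sin 153.2° + 679 sin 99° + T_C sin 325° + T_D sin 280.7° = 0.
The known terms sum to (-860.5, 1052) N, so 0.8192 T_C + 0.1857 T_D = 860.5 and -0.5736 T_C − 0.9826 T_D = -1052.
Solving simultaneously: T_C = 931 N, T_D = 526.8 N.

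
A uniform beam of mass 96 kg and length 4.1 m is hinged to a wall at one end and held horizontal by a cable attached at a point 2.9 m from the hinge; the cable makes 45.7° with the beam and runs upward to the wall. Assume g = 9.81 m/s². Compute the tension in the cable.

Take torques about the hinge: T sin 45.7° · 2.9 = 96×9.81×2.05 = 1930.6 N·m.
So T = 1930.6 / (0.7157 × 2.9) = 930.19 N.

T ≈ 930 N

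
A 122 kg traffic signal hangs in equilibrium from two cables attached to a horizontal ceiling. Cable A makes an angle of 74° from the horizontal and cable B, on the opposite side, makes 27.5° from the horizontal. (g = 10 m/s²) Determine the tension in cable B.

T_B ≈ 343 N

Weight W = 122 × 10 = 1220 N acts straight down.
Horizontal: T_A cos 74° = T_B cos 27.5°  →  T_A = 3.218 T_B.
Vertical: T_A sin 74° + T_B sin 27.5° = 1220.
Substituting the horizontal relation into the vertical equation gives 3.555 T_B = 1220, so T_B = 343.2 N.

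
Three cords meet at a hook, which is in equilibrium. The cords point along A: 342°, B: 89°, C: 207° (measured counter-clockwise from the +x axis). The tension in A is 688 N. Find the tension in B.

Resolve: ΣF_x = 688 cos 342° + T_B cos 89° + T_C cos 207° = 0.
        ΣF_y = 688 sin 342° + T_B sin 89° + T_C sin 207° = 0.
The known terms sum to (654.3, -212.6) N, so 0.0175 T_B − 0.8910 T_C = -654.3 and 0.9998 T_B − 0.4540 T_C = 212.6.
Solving simultaneously: T_B = 551 N, T_C = 745.2 N.

T_B ≈ 551 N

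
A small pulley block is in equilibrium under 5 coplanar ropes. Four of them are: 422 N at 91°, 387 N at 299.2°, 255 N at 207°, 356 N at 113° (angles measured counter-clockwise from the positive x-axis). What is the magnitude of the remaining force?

Sum the known components: ΣF_x = -184.9 N, ΣF_y = 296 N.
For equilibrium the remaining force must supply (−ΣF_x, −ΣF_y) = (184.9, -296) N.
Magnitude = √((184.9)² + (-296)²) = 349 N; direction = atan2(-296, 184.9) = 302.0°.

F ≈ 349 N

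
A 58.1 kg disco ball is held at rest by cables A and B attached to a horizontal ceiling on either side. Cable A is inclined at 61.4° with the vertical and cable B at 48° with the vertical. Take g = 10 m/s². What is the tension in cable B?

Angles from the horizontal: cable A is 90° − 61.4° = 28.6°, cable B is 90° − 48° = 42°.
Weight W = 58.1 × 10 = 581 N acts straight down.
Horizontal: T_A cos 28.6° = T_B cos 42°  →  T_A = 0.8464 T_B.
Vertical: T_A sin 28.6° + T_B sin 42° = 581.
Substituting the horizontal relation into the vertical equation gives 1.074 T_B = 581, so T_B = 540.8 N.

T_B ≈ 541 N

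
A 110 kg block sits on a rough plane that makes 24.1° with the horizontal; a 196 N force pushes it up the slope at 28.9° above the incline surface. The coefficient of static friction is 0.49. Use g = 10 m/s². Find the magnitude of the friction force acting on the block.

f ≈ 278 N

Axes along / perpendicular to the incline. W sin 24.1° = 449.2 N down-slope; W cos 24.1° = 1004 N into the surface.
Perpendicular: N = W cos 24.1° − P sin 28.9° = 1004 − 94.72 = 909.4 N.
Along incline: P cos 28.9° + f = W sin 24.1° (friction acts up-slope) → f = 449.2 − 171.6 = 277.6 N.
|f| = 277.6 N ≤ μN = 445.6 N, so the block is indeed static.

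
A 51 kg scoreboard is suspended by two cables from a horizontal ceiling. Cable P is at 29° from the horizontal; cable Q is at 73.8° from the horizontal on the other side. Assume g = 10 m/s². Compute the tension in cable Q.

T_Q ≈ 457 N

Weight W = 51 × 10 = 510 N acts straight down.
Horizontal: T_P cos 29° = T_Q cos 73.8°  →  T_P = 0.319 T_Q.
Vertical: T_P sin 29° + T_Q sin 73.8° = 510.
Substituting the horizontal relation into the vertical equation gives 1.115 T_Q = 510, so T_Q = 457.4 N.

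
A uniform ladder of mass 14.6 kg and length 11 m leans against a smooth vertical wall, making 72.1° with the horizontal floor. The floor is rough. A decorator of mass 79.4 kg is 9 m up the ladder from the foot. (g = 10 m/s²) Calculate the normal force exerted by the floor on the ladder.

N_floor ≈ 940 N

ΣF_y = 0: N_floor = 14.6×10 + 79.4×10 = 940 N.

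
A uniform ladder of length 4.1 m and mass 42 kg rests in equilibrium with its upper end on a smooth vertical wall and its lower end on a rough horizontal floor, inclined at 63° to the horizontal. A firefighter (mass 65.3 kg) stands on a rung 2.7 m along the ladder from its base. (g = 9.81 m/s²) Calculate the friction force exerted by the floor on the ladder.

f ≈ 320 N

Torques about the foot: N_wall · 4.1 sin 63° = 42×9.81×2.05 cos 63° + 65.3×9.81×2.7 cos 63° → N_wall = 319.91 N.
ΣF_x = 0: f_floor = N_wall = 319.91 N.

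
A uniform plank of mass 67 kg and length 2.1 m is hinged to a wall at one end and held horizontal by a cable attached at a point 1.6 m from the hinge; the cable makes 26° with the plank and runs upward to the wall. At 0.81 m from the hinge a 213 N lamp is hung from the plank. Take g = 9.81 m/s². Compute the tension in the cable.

T ≈ 1230 N

Take torques about the hinge: T sin 26° · 1.6 = 67×9.81×1.05 + 213×0.81 = 862.66 N·m.
So T = 862.66 / (0.4384 × 1.6) = 1229.9 N.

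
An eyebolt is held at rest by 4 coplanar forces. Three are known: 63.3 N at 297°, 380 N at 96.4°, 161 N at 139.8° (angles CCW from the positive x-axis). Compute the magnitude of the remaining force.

Sum the known components: ΣF_x = -136.6 N, ΣF_y = 425.1 N.
For equilibrium the remaining force must supply (−ΣF_x, −ΣF_y) = (136.6, -425.1) N.
Magnitude = √((136.6)² + (-425.1)²) = 446.6 N; direction = atan2(-425.1, 136.6) = 287.8°.

F ≈ 447 N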